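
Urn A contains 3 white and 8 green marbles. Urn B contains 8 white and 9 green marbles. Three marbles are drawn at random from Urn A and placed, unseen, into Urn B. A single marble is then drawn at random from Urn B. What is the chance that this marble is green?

Condition on how many of the transferred marbles are green (from Urn A: 8 green of 11; then Urn B has 20 total).
  0 green: C(8,0)C(3,3)/C(11,3) = 1/165; then P = 9/20
  1 green: C(8,1)C(3,2)/C(11,3) = 8/55; then P = 10/20
  2 green: C(8,2)C(3,1)/C(11,3) = 28/55; then P = 11/20
  3 green: C(8,3)C(3,0)/C(11,3) = 56/165; then P = 12/20
P(green from Urn B) = 123/220 ≈ 0.5591.

123/220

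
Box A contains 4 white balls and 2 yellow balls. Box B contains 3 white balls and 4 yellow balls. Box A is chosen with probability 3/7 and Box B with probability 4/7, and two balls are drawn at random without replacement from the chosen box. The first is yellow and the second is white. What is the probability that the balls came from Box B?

10/17

P(E | Box A) = 4/15; P(E | Box B) = 2/7.
P(E) = 3/7·4/15 + 4/7·2/7 = 68/245.
By Bayes' rule, P(Box B | E) = 8/49 / 68/245 = 10/17 ≈ 0.5882.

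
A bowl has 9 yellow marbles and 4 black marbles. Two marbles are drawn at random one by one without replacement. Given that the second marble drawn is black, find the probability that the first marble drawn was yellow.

3/4

P(first=yellow and the second marble drawn is black) = (9/13)·(4/12) = 3/13.
P(the second marble drawn is black) = Σ over first color = 3/13 + 1/13 = 4/13.
By Bayes, P(first=yellow | the second marble drawn is black) = 3/13 / 4/13 = 3/4 ≈ 0.7500.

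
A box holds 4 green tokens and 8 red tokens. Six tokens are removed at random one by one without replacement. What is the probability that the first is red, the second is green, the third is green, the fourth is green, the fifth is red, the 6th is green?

1/495

Multiply the conditional probability of each draw in order, without replacement, so each draw removes one from its color and from the total.
P = (8/12) · (4/11) · (3/10) · (2/9) · (7/8) · (1/7) = 1/495 ≈ 0.0020.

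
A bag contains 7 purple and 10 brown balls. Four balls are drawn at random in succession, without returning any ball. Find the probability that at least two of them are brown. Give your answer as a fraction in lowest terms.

Sum the hypergeometric tail for j = 2,…,4 brown balls.
Favorable = C(10,2)·C(7,2) + C(10,3)·C(7,1) + C(10,4)·C(7,0) = 1995; total = C(17,4) = 2380.
P = 1995/2380 = 57/68 ≈ 0.8382.

57/68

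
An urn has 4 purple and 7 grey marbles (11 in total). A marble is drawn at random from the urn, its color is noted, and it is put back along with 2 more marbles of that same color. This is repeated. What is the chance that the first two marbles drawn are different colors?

56/143

Either purple then grey, or grey then purple; after the first draw the total is 13.
P = (4/11)·(7/13) + (7/11)·(4/13) = 56/143 ≈ 0.3916.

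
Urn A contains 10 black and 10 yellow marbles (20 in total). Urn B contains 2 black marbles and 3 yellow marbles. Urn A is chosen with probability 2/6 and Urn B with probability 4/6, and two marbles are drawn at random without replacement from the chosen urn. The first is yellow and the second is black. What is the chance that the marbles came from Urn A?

25/82

P(E | Urn A) = 5/19; P(E | Urn B) = 3/10.
P(E) = 1/3·5/19 + 2/3·3/10 = 82/285.
By Bayes' rule, P(Urn A | E) = 5/57 / 82/285 = 25/82 ≈ 0.3049.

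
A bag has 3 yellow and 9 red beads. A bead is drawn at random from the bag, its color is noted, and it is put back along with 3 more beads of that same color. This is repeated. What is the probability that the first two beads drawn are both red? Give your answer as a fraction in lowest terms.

3/5

After a red draw the bag holds 12 red out of 15.
P = (9/12)·(12/15) = 3/5 ≈ 0.6000.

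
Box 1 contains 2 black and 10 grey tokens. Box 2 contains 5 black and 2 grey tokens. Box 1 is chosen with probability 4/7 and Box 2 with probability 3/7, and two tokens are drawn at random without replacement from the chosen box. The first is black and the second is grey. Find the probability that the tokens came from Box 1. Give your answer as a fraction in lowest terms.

28/61

P(E | Box 1) = 5/33; P(E | Box 2) = 5/21.
P(E) = 4/7·5/33 + 3/7·5/21 = 305/1617.
By Bayes' rule, P(Box 1 | E) = 20/231 / 305/1617 = 28/61 ≈ 0.4590.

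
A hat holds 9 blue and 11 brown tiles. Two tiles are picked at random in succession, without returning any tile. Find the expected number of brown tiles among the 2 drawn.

11/10

By linearity of expectation, E[X] = Σ P(draw i is brown); by symmetry each draw (even without replacement) has P(brown) = 11/20.
E[X] = 2 · 11/20 = 11/10 ≈ 1.1000.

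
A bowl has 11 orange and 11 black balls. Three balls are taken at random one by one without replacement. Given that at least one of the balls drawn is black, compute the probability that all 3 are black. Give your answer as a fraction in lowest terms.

3/25

P(all 3 black) = C(11,3)/C(22,3) = 3/28; P(at least one black) = 1 − C(11,3)/C(22,3) = 25/28.
Since 'all 3 black' ⊆ 'at least one black', P(all 3 | at least one) = 3/28 / 25/28 = 3/25 ≈ 0.1200.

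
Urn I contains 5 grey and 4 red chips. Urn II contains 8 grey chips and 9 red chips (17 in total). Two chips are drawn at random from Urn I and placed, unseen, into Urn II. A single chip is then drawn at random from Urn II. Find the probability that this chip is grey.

82/171

Condition on how many of the transferred chips are grey (from Urn I: 5 grey of 9; then Urn II has 19 total).
  0 grey: C(5,0)C(4,2)/C(9,2) = 1/6; then P = 8/19
  1 grey: C(5,1)C(4,1)/C(9,2) = 5/9; then P = 9/19
  2 grey: C(5,2)C(4,0)/C(9,2) = 5/18; then P = 10/19
P(grey from Urn II) = 82/171 ≈ 0.4795.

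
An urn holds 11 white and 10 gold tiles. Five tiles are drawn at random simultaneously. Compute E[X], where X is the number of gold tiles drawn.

50/21

By linearity of expectation, E[X] = Σ P(draw i is gold); by symmetry each draw (even without replacement) has P(gold) = 10/21.
E[X] = 5 · 10/21 = 50/21 ≈ 2.3810.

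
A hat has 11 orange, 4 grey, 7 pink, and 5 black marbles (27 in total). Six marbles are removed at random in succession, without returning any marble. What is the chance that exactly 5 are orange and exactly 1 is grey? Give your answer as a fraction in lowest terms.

28/4485

Unordered draws without replacement: count favorable combinations over C(27,6).
Favorable = C(11,5) · C(4,1) · C(7,0) · C(5,0) = 1848; total = C(27,6) = 296010.
P = 1848/296010 = 28/4485 ≈ 0.0062.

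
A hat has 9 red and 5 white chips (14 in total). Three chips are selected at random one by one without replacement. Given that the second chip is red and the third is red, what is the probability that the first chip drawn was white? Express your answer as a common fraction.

5/12

P(first=white and the second chip is red and the third is red) = (5/14)·(9/13)·(8/12) = 15/91.
P(E) = Σ over first color = 3/13 + 15/91 = 36/91.
By Bayes, P(first=white | E) = 15/91 / 36/91 = 5/12 ≈ 0.4167.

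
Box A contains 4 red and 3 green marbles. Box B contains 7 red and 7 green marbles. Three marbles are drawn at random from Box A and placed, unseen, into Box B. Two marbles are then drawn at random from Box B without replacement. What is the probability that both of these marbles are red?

Condition on how many of the transferred marbles are red (from Box A: 4 red of 7; then Box B has 17 total).
  0 red: C(4,0)C(3,3)/C(7,3) = 1/35; then P = C(7,2)/C(17,2) = 21/136
  1 red: C(4,1)C(3,2)/C(7,3) = 12/35; then P = C(8,2)/C(17,2) = 7/34
  2 red: C(4,2)C(3,1)/C(7,3) = 18/35; then P = C(9,2)/C(17,2) = 9/34
  3 red: C(4,3)C(3,0)/C(7,3) = 4/35; then P = C(10,2)/C(17,2) = 45/136
P(both red) = 237/952 ≈ 0.2489.

237/952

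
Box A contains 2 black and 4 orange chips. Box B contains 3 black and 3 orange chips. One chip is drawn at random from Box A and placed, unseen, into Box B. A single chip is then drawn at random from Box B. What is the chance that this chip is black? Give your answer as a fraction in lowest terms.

Condition on how many of the transferred chips are black (from Box A: 2 black of 6; then Box B has 7 total).
  0 black: C(2,0)C(4,1)/C(6,1) = 2/3; then P = 3/7
  1 black: C(2,1)C(4,0)/C(6,1) = 1/3; then P = 4/7
P(black from Box B) = 10/21 ≈ 0.4762.

10/21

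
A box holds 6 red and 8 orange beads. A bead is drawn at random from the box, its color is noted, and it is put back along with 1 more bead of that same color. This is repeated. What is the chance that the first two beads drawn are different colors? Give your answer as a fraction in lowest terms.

16/35

Either orange then red, or red then orange; after the first draw the total is 15.
P = (8/14)·(6/15) + (6/14)·(8/15) = 16/35 ≈ 0.4571.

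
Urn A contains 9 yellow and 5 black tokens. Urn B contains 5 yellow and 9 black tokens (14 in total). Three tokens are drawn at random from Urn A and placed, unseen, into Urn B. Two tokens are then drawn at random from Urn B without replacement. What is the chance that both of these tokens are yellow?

223/1456

Condition on how many of the transferred tokens are yellow (from Urn A: 9 yellow of 14; then Urn B has 17 total).
  0 yellow: C(9,0)C(5,3)/C(14,3) = 5/182; then P = C(5,2)/C(17,2) = 5/68
  1 yellow: C(9,1)C(5,2)/C(14,3) = 45/182; then P = C(6,2)/C(17,2) = 15/136
  2 yellow: C(9,2)C(5,1)/C(14,3) = 45/91; then P = C(7,2)/C(17,2) = 21/136
  3 yellow: C(9,3)C(5,0)/C(14,3) = 3/13; then P = C(8,2)/C(17,2) = 7/34
P(both yellow) = 223/1456 ≈ 0.1532.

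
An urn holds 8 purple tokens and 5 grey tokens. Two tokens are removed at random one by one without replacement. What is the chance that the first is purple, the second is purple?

14/39

Multiply the conditional probability of each draw in order, without replacement, so each draw removes one from its color and from the total.
P = (8/13) · (7/12) = 14/39 ≈ 0.3590.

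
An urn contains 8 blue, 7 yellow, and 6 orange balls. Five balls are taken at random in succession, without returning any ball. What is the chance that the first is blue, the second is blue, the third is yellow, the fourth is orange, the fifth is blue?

28/4845

Multiply the conditional probability of each draw in order, without replacement, so each draw removes one from its color and from the total.
P = (8/21) · (7/20) · (7/19) · (6/18) · (6/17) = 28/4845 ≈ 0.0058.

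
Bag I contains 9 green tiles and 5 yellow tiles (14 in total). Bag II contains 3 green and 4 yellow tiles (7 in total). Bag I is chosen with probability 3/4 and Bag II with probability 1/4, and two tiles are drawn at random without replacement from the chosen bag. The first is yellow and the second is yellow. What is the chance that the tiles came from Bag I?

15/28

P(E | Bag I) = 10/91; P(E | Bag II) = 2/7.
P(E) = 3/4·10/91 + 1/4·2/7 = 2/13.
By Bayes' rule, P(Bag I | E) = 15/182 / 2/13 = 15/28 ≈ 0.5357.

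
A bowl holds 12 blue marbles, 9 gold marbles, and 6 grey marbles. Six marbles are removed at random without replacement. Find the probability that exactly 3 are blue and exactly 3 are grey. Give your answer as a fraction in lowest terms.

40/2691

Unordered draws without replacement: count favorable combinations over C(27,6).
Favorable = C(12,3) · C(9,0) · C(6,3) = 4400; total = C(27,6) = 296010.
P = 4400/296010 = 40/2691 ≈ 0.0149.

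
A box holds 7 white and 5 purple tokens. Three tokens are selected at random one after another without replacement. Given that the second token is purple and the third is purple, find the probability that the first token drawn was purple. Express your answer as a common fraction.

3/10

P(first=purple and the second token is purple and the third is purple) = (5/12)·(4/11)·(3/10) = 1/22.
P(E) = Σ over first color = 7/66 + 1/22 = 5/33.
By Bayes, P(first=purple | E) = 1/22 / 5/33 = 3/10 ≈ 0.3000.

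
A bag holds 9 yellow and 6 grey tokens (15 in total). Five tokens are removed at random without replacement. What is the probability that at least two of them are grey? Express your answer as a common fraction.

101/143

Sum the hypergeometric tail for j = 2,…,5 grey tokens.
Favorable = C(6,2)·C(9,3) + C(6,3)·C(9,2) + C(6,4)·C(9,1) + C(6,5)·C(9,0) = 2121; total = C(15,5) = 3003.
P = 2121/3003 = 101/143 ≈ 0.7063.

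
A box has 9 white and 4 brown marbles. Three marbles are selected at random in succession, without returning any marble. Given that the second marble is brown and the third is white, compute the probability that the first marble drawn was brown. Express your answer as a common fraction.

3/11

P(first=brown and the second marble is brown and the third is white) = (4/13)·(3/12)·(9/11) = 9/143.
P(E) = Σ over first color = 24/143 + 9/143 = 3/13.
By Bayes, P(first=brown | E) = 9/143 / 3/13 = 3/11 ≈ 0.2727.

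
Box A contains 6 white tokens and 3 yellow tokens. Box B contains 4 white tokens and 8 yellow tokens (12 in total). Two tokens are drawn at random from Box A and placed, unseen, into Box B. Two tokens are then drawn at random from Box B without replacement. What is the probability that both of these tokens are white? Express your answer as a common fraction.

Condition on how many of the transferred tokens are white (from Box A: 6 white of 9; then Box B has 14 total).
  0 white: C(6,0)C(3,2)/C(9,2) = 1/12; then P = C(4,2)/C(14,2) = 6/91
  1 white: C(6,1)C(3,1)/C(9,2) = 1/2; then P = C(5,2)/C(14,2) = 10/91
  2 white: C(6,2)C(3,0)/C(9,2) = 5/12; then P = C(6,2)/C(14,2) = 15/91
P(both white) = 47/364 ≈ 0.1291.

47/364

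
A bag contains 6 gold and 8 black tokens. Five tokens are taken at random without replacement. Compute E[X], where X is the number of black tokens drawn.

By linearity of expectation, E[X] = Σ P(draw i is black); by symmetry each draw (even without replacement) has P(black) = 8/14.
E[X] = 5 · 8/14 = 20/7 ≈ 2.8571.

20/7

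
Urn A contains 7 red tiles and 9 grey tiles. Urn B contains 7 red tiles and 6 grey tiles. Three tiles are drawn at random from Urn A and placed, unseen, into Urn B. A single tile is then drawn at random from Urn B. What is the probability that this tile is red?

133/256

Condition on how many of the transferred tiles are red (from Urn A: 7 red of 16; then Urn B has 16 total).
  0 red: C(7,0)C(9,3)/C(16,3) = 3/20; then P = 7/16
  1 red: C(7,1)C(9,2)/C(16,3) = 9/20; then P = 8/16
  2 red: C(7,2)C(9,1)/C(16,3) = 27/80; then P = 9/16
  3 red: C(7,3)C(9,0)/C(16,3) = 1/16; then P = 10/16
P(red from Urn B) = 133/256 ≈ 0.5195.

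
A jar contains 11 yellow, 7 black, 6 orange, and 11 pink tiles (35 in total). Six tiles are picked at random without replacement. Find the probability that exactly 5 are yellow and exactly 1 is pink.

33/10540

Unordered draws without replacement: count favorable combinations over C(35,6).
Favorable = C(11,5) · C(7,0) · C(6,0) · C(11,1) = 5082; total = C(35,6) = 1623160.
P = 5082/1623160 = 33/10540 ≈ 0.0031.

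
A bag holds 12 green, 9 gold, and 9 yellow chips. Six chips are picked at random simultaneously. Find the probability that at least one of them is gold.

Use the complement: P(at least one gold) = 1 − P(no gold).
P(none) = C(21,6)/C(30,6) = 54264/593775.
So P = 1 − 54264/593775 = 25691/28275 ≈ 0.9086.

25691/28275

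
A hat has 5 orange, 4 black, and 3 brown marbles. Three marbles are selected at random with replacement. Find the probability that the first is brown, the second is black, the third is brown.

1/48

Multiply the conditional probability of each draw in order, with replacement (the composition resets each draw).
P = (3/12) · (4/12) · (3/12) = 1/48 ≈ 0.0208.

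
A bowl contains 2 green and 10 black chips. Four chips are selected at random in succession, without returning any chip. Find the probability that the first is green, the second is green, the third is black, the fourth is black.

Multiply the conditional probability of each draw in order, without replacement, so each draw removes one from its color and from the total.
P = (2/12) · (1/11) · (10/10) · (9/9) = 1/66 ≈ 0.0152.

1/66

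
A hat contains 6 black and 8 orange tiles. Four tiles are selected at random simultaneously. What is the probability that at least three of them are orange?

Sum the hypergeometric tail for j = 3,…,4 orange tiles.
Favorable = C(8,3)·C(6,1) + C(8,4)·C(6,0) = 406; total = C(14,4) = 1001.
P = 406/1001 = 58/143 ≈ 0.4056.

58/143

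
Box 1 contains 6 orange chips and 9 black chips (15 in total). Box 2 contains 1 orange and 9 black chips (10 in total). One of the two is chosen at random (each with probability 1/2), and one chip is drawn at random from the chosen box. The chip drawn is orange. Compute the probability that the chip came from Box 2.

1/5

P(orange | Box 1) = 2/5; P(orange | Box 2) = 1/10.
P(orange) = 1/2·2/5 + 1/2·1/10 = 1/4.
By Bayes' rule, P(Box 2 | orange) = 1/20 / 1/4 = 1/5 ≈ 0.2000.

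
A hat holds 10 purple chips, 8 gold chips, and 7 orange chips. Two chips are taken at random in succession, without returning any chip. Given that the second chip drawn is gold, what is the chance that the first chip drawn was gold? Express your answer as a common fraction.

7/24

P(first=gold and the second chip drawn is gold) = (8/25)·(7/24) = 7/75.
P(the second chip drawn is gold) = Σ over first color = 2/15 + 7/75 + 7/75 = 8/25.
By Bayes, P(first=gold | the second chip drawn is gold) = 7/75 / 8/25 = 7/24 ≈ 0.2917.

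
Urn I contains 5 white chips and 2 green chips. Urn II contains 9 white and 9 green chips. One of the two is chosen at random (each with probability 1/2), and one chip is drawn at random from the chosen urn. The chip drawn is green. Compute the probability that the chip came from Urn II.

P(green | Urn I) = 2/7; P(green | Urn II) = 1/2.
P(green) = 1/2·2/7 + 1/2·1/2 = 11/28.
By Bayes' rule, P(Urn II | green) = 1/4 / 11/28 = 7/11 ≈ 0.6364.

7/11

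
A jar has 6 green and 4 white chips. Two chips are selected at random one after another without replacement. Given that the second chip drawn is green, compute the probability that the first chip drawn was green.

P(first=green and the second chip drawn is green) = (6/10)·(5/9) = 1/3.
P(the second chip drawn is green) = Σ over first color = 1/3 + 4/15 = 3/5.
By Bayes, P(first=green | the second chip drawn is green) = 1/3 / 3/5 = 5/9 ≈ 0.5556.

5/9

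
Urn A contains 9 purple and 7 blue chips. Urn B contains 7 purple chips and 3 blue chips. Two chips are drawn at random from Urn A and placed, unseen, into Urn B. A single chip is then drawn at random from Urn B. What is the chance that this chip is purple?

Condition on how many of the transferred chips are purple (from Urn A: 9 purple of 16; then Urn B has 12 total).
  0 purple: C(9,0)C(7,2)/C(16,2) = 7/40; then P = 7/12
  1 purple: C(9,1)C(7,1)/C(16,2) = 21/40; then P = 8/12
  2 purple: C(9,2)C(7,0)/C(16,2) = 3/10; then P = 9/12
P(purple from Urn B) = 65/96 ≈ 0.6771.

65/96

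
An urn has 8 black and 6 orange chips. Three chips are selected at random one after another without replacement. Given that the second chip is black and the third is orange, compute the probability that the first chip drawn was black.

7/12

P(first=black and the second chip is black and the third is orange) = (8/14)·(7/13)·(6/12) = 2/13.
P(E) = Σ over first color = 2/13 + 10/91 = 24/91.
By Bayes, P(first=black | E) = 2/13 / 24/91 = 7/12 ≈ 0.5833.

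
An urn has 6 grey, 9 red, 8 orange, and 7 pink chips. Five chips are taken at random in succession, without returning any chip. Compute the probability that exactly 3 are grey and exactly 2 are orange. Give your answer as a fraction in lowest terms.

Unordered draws without replacement: count favorable combinations over C(30,5).
Favorable = C(6,3) · C(9,0) · C(8,2) · C(7,0) = 560; total = C(30,5) = 142506.
P = 560/142506 = 40/10179 ≈ 0.0039.

40/10179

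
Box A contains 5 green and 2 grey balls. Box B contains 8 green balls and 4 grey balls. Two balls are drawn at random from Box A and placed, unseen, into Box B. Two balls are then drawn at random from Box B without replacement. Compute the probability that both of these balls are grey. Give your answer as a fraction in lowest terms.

25/273

Condition on how many of the transferred balls are grey (from Box A: 2 grey of 7; then Box B has 14 total).
  0 grey: C(2,0)C(5,2)/C(7,2) = 10/21; then P = C(4,2)/C(14,2) = 6/91
  1 grey: C(2,1)C(5,1)/C(7,2) = 10/21; then P = C(5,2)/C(14,2) = 10/91
  2 grey: C(2,2)C(5,0)/C(7,2) = 1/21; then P = C(6,2)/C(14,2) = 15/91
P(both grey) = 25/273 ≈ 0.0916.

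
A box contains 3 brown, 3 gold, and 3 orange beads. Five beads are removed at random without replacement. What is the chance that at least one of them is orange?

20/21

Use the complement: P(at least one orange) = 1 − P(no orange).
P(none) = C(6,5)/C(9,5) = 6/126.
So P = 1 − 6/126 = 20/21 ≈ 0.9524.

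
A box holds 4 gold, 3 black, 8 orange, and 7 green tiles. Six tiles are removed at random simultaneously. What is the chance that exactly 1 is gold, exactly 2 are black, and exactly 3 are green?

20/3553

Unordered draws without replacement: count favorable combinations over C(22,6).
Favorable = C(4,1) · C(3,2) · C(8,0) · C(7,3) = 420; total = C(22,6) = 74613.
P = 420/74613 = 20/3553 ≈ 0.0056.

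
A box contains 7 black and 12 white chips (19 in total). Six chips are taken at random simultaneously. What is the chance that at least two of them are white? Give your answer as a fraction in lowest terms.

Sum the hypergeometric tail for j = 2,…,6 white chips.
Favorable = C(12,2)·C(7,4) + C(12,3)·C(7,3) + C(12,4)·C(7,2) + C(12,5)·C(7,1) + C(12,6)·C(7,0) = 26873; total = C(19,6) = 27132.
P = 26873/27132 = 3839/3876 ≈ 0.9905.

3839/3876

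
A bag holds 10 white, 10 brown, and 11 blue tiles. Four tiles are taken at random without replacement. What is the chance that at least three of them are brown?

Sum the hypergeometric tail for j = 3,…,4 brown tiles.
Favorable = C(10,3)·C(21,1) + C(10,4)·C(21,0) = 2730; total = C(31,4) = 31465.
P = 2730/31465 = 78/899 ≈ 0.0868.

78/899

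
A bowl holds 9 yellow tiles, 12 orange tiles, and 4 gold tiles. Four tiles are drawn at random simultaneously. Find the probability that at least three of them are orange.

Sum the hypergeometric tail for j = 3,…,4 orange tiles.
Favorable = C(12,3)·C(13,1) + C(12,4)·C(13,0) = 3355; total = C(25,4) = 12650.
P = 3355/12650 = 61/230 ≈ 0.2652.

61/230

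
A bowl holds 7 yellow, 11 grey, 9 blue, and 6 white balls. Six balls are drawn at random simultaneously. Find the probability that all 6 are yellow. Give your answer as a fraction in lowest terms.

1/158224

Unordered draws without replacement: count favorable combinations over C(33,6).
Favorable = C(7,6) · C(11,0) · C(9,0) · C(6,0) = 7; total = C(33,6) = 1107568.
P = 7/1107568 = 1/158224 ≈ 0.0000.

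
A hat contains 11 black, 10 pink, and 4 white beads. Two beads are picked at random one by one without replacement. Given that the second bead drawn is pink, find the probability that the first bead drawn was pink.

P(first=pink and the second bead drawn is pink) = (10/25)·(9/24) = 3/20.
P(the second bead drawn is pink) = Σ over first color = 11/60 + 3/20 + 1/15 = 2/5.
By Bayes, P(first=pink | the second bead drawn is pink) = 3/20 / 2/5 = 3/8 ≈ 0.3750.

3/8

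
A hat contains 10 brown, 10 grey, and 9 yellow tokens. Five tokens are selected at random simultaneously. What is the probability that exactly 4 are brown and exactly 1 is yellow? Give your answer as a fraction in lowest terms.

6/377

Unordered draws without replacement: count favorable combinations over C(29,5).
Favorable = C(10,4) · C(10,0) · C(9,1) = 1890; total = C(29,5) = 118755.
P = 1890/118755 = 6/377 ≈ 0.0159.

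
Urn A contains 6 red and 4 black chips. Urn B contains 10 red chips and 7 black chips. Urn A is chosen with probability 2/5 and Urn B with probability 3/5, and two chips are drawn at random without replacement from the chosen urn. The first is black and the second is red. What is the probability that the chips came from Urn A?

1088/2663

P(E | Urn A) = 4/15; P(E | Urn B) = 35/136.
P(E) = 2/5·4/15 + 3/5·35/136 = 2663/10200.
By Bayes' rule, P(Urn A | E) = 8/75 / 2663/10200 = 1088/2663 ≈ 0.4086.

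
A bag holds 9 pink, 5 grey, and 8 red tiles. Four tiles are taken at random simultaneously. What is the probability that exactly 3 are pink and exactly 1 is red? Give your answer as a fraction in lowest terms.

96/1045

Unordered draws without replacement: count favorable combinations over C(22,4).
Favorable = C(9,3) · C(5,0) · C(8,1) = 672; total = C(22,4) = 7315.
P = 672/7315 = 96/1045 ≈ 0.0919.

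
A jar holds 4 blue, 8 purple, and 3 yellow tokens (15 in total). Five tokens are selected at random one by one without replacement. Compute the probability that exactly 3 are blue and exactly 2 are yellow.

4/1001

Unordered draws without replacement: count favorable combinations over C(15,5).
Favorable = C(4,3) · C(8,0) · C(3,2) = 12; total = C(15,5) = 3003.
P = 12/3003 = 4/1001 ≈ 0.0040.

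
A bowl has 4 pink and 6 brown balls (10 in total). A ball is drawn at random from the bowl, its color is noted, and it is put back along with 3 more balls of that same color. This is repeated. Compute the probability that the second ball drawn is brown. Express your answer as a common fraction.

Condition on the first draw. If first is brown (prob 6/10), second-brown has prob (9)/(13); if not (prob 4/10), it has prob 6/(13).
P = (6/10)·(9/13) + (4/10)·(6/13) = 3/5 ≈ 0.6000.

3/5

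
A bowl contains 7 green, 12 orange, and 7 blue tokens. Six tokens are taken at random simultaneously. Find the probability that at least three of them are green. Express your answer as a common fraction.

Sum the hypergeometric tail for j = 3,…,6 green tokens.
Favorable = C(7,3)·C(19,3) + C(7,4)·C(19,2) + C(7,5)·C(19,1) + C(7,6)·C(19,0) = 40306; total = C(26,6) = 230230.
P = 40306/230230 = 2879/16445 ≈ 0.1751.

2879/16445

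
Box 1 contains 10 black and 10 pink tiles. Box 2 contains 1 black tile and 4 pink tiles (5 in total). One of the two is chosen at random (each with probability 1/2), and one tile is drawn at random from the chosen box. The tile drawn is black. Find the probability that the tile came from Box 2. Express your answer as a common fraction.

P(black | Box 1) = 1/2; P(black | Box 2) = 1/5.
P(black) = 1/2·1/2 + 1/2·1/5 = 7/20.
By Bayes' rule, P(Box 2 | black) = 1/10 / 7/20 = 2/7 ≈ 0.2857.

2/7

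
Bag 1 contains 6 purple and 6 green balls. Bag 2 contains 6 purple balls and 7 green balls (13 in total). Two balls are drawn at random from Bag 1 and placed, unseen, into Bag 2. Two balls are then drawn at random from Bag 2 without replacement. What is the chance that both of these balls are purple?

Condition on how many of the transferred balls are purple (from Bag 1: 6 purple of 12; then Bag 2 has 15 total).
  0 purple: C(6,0)C(6,2)/C(12,2) = 5/22; then P = C(6,2)/C(15,2) = 1/7
  1 purple: C(6,1)C(6,1)/C(12,2) = 6/11; then P = C(7,2)/C(15,2) = 1/5
  2 purple: C(6,2)C(6,0)/C(12,2) = 5/22; then P = C(8,2)/C(15,2) = 4/15
P(both purple) = 467/2310 ≈ 0.2022.

467/2310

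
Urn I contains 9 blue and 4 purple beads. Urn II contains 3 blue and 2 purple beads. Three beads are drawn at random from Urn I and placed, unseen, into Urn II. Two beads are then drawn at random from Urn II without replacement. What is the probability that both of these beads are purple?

10/91

Condition on how many of the transferred beads are purple (from Urn I: 4 purple of 13; then Urn II has 8 total).
  0 purple: C(4,0)C(9,3)/C(13,3) = 42/143; then P = C(2,2)/C(8,2) = 1/28
  1 purple: C(4,1)C(9,2)/C(13,3) = 72/143; then P = C(3,2)/C(8,2) = 3/28
  2 purple: C(4,2)C(9,1)/C(13,3) = 27/143; then P = C(4,2)/C(8,2) = 3/14
  3 purple: C(4,3)C(9,0)/C(13,3) = 2/143; then P = C(5,2)/C(8,2) = 5/14
P(both purple) = 10/91 ≈ 0.1099.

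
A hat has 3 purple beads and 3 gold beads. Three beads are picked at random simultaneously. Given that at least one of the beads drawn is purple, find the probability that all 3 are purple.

P(all 3 purple) = C(3,3)/C(6,3) = 1/20; P(at least one purple) = 1 − C(3,3)/C(6,3) = 19/20.
Since 'all 3 purple' ⊆ 'at least one purple', P(all 3 | at least one) = 1/20 / 19/20 = 1/19 ≈ 0.0526.

1/19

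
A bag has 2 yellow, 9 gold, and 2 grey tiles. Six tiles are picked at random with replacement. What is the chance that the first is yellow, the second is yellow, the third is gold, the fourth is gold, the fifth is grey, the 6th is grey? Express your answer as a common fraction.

Multiply the conditional probability of each draw in order, with replacement (the composition resets each draw).
P = (2/13) · (2/13) · (9/13) · (9/13) · (2/13) · (2/13) = 1296/4826809 ≈ 0.0003.

1296/4826809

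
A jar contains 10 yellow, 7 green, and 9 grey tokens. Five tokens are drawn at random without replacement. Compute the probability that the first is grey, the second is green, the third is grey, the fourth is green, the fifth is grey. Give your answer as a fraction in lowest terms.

Multiply the conditional probability of each draw in order, without replacement, so each draw removes one from its color and from the total.
P = (9/26) · (7/25) · (8/24) · (6/23) · (7/22) = 441/164450 ≈ 0.0027.

441/164450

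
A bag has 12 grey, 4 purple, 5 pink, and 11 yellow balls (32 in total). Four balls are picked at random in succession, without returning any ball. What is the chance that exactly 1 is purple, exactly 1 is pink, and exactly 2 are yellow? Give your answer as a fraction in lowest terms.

Unordered draws without replacement: count favorable combinations over C(32,4).
Favorable = C(12,0) · C(4,1) · C(5,1) · C(11,2) = 1100; total = C(32,4) = 35960.
P = 1100/35960 = 55/1798 ≈ 0.0306.

55/1798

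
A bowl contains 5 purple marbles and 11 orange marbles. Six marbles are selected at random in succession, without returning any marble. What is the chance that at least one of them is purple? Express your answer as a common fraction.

49/52

Use the complement: P(at least one purple) = 1 − P(no purple).
P(none) = C(11,6)/C(16,6) = 462/8008.
So P = 1 − 462/8008 = 49/52 ≈ 0.9423.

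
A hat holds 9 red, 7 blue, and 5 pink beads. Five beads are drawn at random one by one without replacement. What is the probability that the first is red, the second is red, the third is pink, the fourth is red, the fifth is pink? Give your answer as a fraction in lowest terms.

Multiply the conditional probability of each draw in order, without replacement, so each draw removes one from its color and from the total.
P = (9/21) · (8/20) · (5/19) · (7/18) · (4/17) = 4/969 ≈ 0.0041.

4/969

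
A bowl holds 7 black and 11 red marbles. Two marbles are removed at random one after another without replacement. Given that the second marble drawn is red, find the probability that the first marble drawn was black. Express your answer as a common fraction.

7/17

P(first=black and the second marble drawn is red) = (7/18)·(11/17) = 77/306.
P(the second marble drawn is red) = Σ over first color = 77/306 + 55/153 = 11/18.
By Bayes, P(first=black | the second marble drawn is red) = 77/306 / 11/18 = 7/17 ≈ 0.4118.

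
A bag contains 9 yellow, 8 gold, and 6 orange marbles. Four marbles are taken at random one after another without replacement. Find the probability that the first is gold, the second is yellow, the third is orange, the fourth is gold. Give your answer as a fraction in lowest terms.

18/1265

Multiply the conditional probability of each draw in order, without replacement, so each draw removes one from its color and from the total.
P = (8/23) · (9/22) · (6/21) · (7/20) = 18/1265 ≈ 0.0142.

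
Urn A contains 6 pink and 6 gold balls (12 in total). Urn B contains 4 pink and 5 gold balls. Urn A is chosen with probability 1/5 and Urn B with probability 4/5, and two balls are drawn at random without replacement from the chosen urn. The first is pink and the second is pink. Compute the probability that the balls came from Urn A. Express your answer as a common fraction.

15/59

P(E | Urn A) = 5/22; P(E | Urn B) = 1/6.
P(E) = 1/5·5/22 + 4/5·1/6 = 59/330.
By Bayes' rule, P(Urn A | E) = 1/22 / 59/330 = 15/59 ≈ 0.2542.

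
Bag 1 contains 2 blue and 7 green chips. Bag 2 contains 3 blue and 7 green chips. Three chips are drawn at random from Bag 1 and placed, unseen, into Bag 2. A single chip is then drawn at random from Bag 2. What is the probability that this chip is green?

Condition on how many of the transferred chips are green (from Bag 1: 7 green of 9; then Bag 2 has 13 total).
  1 green: C(7,1)C(2,2)/C(9,3) = 1/12; then P = 8/13
  2 green: C(7,2)C(2,1)/C(9,3) = 1/2; then P = 9/13
  3 green: C(7,3)C(2,0)/C(9,3) = 5/12; then P = 10/13
P(green from Bag 2) = 28/39 ≈ 0.7179.

28/39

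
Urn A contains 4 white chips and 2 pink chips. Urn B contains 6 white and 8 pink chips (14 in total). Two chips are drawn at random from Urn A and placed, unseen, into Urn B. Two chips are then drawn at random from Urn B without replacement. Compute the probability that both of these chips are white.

Condition on how many of the transferred chips are white (from Urn A: 4 white of 6; then Urn B has 16 total).
  0 white: C(4,0)C(2,2)/C(6,2) = 1/15; then P = C(6,2)/C(16,2) = 1/8
  1 white: C(4,1)C(2,1)/C(6,2) = 8/15; then P = C(7,2)/C(16,2) = 7/40
  2 white: C(4,2)C(2,0)/C(6,2) = 2/5; then P = C(8,2)/C(16,2) = 7/30
P(both white) = 39/200 ≈ 0.1950.

39/200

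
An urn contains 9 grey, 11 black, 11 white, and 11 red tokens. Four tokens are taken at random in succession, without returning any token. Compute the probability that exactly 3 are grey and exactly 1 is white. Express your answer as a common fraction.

Unordered draws without replacement: count favorable combinations over C(42,4).
Favorable = C(9,3) · C(11,0) · C(11,1) · C(11,0) = 924; total = C(42,4) = 111930.
P = 924/111930 = 22/2665 ≈ 0.0083.

22/2665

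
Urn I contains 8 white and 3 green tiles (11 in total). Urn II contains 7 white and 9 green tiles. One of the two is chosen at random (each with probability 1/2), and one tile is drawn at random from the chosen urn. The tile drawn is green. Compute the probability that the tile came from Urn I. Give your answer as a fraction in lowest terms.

16/49

P(green | Urn I) = 3/11; P(green | Urn II) = 9/16.
P(green) = 1/2·3/11 + 1/2·9/16 = 147/352.
By Bayes' rule, P(Urn I | green) = 3/22 / 147/352 = 16/49 ≈ 0.3265.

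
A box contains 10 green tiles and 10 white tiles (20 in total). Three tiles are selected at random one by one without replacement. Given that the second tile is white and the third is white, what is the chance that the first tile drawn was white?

P(first=white and the second tile is white and the third is white) = (10/20)·(9/19)·(8/18) = 2/19.
P(E) = Σ over first color = 5/38 + 2/19 = 9/38.
By Bayes, P(first=white | E) = 2/19 / 9/38 = 4/9 ≈ 0.4444.

4/9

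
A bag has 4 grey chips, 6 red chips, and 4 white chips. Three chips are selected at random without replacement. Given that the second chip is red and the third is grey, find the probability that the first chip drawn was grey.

1/4

P(first=grey and the second chip is red and the third is grey) = (4/14)·(6/13)·(3/12) = 3/91.
P(E) = Σ over first color = 3/91 + 5/91 + 4/91 = 12/91.
By Bayes, P(first=grey | E) = 3/91 / 12/91 = 1/4 ≈ 0.2500.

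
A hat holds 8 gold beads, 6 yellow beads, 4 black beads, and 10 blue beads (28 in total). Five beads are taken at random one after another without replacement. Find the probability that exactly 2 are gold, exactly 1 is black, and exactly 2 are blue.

Unordered draws without replacement: count favorable combinations over C(28,5).
Favorable = C(8,2) · C(6,0) · C(4,1) · C(10,2) = 5040; total = C(28,5) = 98280.
P = 5040/98280 = 2/39 ≈ 0.0513.

2/39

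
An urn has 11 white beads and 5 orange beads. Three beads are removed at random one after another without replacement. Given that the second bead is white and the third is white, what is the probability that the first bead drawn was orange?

P(first=orange and the second bead is white and the third is white) = (5/16)·(11/15)·(10/14) = 55/336.
P(E) = Σ over first color = 33/112 + 55/336 = 11/24.
By Bayes, P(first=orange | E) = 55/336 / 11/24 = 5/14 ≈ 0.3571.

5/14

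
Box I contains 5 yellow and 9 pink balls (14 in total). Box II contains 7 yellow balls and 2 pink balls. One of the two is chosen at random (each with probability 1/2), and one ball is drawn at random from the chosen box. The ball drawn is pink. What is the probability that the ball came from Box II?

28/109

P(pink | Box I) = 9/14; P(pink | Box II) = 2/9.
P(pink) = 1/2·9/14 + 1/2·2/9 = 109/252.
By Bayes' rule, P(Box II | pink) = 1/9 / 109/252 = 28/109 ≈ 0.2569.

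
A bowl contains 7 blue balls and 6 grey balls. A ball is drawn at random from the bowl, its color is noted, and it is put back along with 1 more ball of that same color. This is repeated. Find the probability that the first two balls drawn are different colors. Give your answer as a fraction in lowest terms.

Either blue then grey, or grey then blue; after the first draw the total is 14.
P = (7/13)·(6/14) + (6/13)·(7/14) = 6/13 ≈ 0.4615.

6/13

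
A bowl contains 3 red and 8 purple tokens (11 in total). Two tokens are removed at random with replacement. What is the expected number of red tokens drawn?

By linearity of expectation, E[X] = Σ P(draw i is red); each independent draw has P(red) = 3/11.
E[X] = 2 · 3/11 = 6/11 ≈ 0.5455.

6/11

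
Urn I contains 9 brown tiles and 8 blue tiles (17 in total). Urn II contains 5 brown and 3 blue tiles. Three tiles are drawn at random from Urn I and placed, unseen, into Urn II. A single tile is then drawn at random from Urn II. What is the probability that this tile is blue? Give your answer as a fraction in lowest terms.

75/187

Condition on how many of the transferred tiles are blue (from Urn I: 8 blue of 17; then Urn II has 11 total).
  0 blue: C(8,0)C(9,3)/C(17,3) = 21/170; then P = 3/11
  1 blue: C(8,1)C(9,2)/C(17,3) = 36/85; then P = 4/11
  2 blue: C(8,2)C(9,1)/C(17,3) = 63/170; then P = 5/11
  3 blue: C(8,3)C(9,0)/C(17,3) = 7/85; then P = 6/11
P(blue from Urn II) = 75/187 ≈ 0.4011.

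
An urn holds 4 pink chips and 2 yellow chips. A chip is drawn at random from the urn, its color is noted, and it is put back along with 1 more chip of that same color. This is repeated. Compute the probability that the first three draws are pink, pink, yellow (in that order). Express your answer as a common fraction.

Track the composition after each reinforcement of +1.
P = (4/6) · (5/7) · (2/8) = 5/42 ≈ 0.1190.

5/42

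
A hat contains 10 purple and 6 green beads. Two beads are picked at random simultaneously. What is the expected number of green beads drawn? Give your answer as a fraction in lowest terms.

3/4

By linearity of expectation, E[X] = Σ P(draw i is green); by symmetry each draw (even without replacement) has P(green) = 6/16.
E[X] = 2 · 6/16 = 3/4 ≈ 0.7500.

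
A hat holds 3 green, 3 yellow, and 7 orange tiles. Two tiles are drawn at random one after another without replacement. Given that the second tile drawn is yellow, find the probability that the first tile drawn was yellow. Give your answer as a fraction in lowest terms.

P(first=yellow and the second tile drawn is yellow) = (3/13)·(2/12) = 1/26.
P(the second tile drawn is yellow) = Σ over first color = 3/52 + 1/26 + 7/52 = 3/13.
By Bayes, P(first=yellow | the second tile drawn is yellow) = 1/26 / 3/13 = 1/6 ≈ 0.1667.

1/6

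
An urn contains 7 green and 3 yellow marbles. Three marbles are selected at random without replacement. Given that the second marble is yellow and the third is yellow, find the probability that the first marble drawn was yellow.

P(first=yellow and the second marble is yellow and the third is yellow) = (3/10)·(2/9)·(1/8) = 1/120.
P(E) = Σ over first color = 7/120 + 1/120 = 1/15.
By Bayes, P(first=yellow | E) = 1/120 / 1/15 = 1/8 ≈ 0.1250.

1/8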